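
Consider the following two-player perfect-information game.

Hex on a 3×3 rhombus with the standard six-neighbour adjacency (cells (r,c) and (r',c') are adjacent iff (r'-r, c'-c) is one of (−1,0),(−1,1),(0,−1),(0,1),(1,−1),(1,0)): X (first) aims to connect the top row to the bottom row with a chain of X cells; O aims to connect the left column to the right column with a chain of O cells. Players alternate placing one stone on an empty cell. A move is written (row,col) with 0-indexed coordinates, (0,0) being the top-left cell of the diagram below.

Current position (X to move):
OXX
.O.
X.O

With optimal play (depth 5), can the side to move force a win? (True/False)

X winning at [OXX/.O./X.O]: True

[OXX/.O./X.O] X move#1: (1,0):+1/OXX/XO./X.O*, (1,2):+1/OXX/.OX/X.O, (2,1):+1/OXX/.O./XXO
[OXX/XO./X.O] end (terminal -1, O#2); searched OXX/.O./X.O to 5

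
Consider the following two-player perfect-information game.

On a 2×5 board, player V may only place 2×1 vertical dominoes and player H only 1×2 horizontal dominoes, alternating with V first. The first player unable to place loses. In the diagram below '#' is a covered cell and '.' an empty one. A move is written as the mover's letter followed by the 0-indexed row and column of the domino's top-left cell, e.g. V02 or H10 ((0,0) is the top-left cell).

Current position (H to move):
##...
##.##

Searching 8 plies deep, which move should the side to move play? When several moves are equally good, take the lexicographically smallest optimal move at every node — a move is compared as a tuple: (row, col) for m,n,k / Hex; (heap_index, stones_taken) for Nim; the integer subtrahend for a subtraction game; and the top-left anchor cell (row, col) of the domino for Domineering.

[##.../##.##] H move#1: H02:+1/####./##.##*, H03:-1/##.##/##.##
[####./##.##] end (terminal -1, V#2); searched ##.../##.## to 8

H's best at [##.../##.##]: H02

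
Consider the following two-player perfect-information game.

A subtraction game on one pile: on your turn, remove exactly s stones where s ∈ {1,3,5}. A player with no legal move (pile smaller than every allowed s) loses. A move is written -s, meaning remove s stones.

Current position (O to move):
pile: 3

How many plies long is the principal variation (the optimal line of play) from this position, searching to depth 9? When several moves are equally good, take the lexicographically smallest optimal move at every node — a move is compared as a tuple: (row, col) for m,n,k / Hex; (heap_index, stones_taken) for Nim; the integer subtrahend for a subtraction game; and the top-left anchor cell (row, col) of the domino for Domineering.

p1 O@[3]: -1[2]+1* -3[0]+1
p2 X@[2]: -1[1]-1*
p3 O@[1]: -1[0]+1*
p4 X@[0] terminal -1; root [3] d9

PV length from [3]: 3 plies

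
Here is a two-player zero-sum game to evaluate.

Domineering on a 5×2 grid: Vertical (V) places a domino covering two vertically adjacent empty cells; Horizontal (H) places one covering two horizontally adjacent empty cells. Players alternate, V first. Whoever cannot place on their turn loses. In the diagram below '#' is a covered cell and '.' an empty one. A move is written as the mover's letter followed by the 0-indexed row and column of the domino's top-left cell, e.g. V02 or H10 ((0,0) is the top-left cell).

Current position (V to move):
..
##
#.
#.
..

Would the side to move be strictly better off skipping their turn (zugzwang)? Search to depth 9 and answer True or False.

ply 1, V at ../##/#./#./.. | V21=-1→../##/##/##/..*; V31=-1→../##/#./##/.#
ply 2, H at ../##/##/##/.. | H00=+1→##/##/##/##/..*; H40=+1→../##/##/##/##
ply 3: ##/##/##/##/.. is terminal -1 (V); from ../##/#./#./.. depth 9
if V skipped the turn, H would face:
~ ply 1, H at ../##/#./#./.. | H00=-1→##/##/#./#./..; H40=+1→../##/#./#./##*
~ ply 2, V at ../##/#./#./## | V21=-1→../##/##/##/##*
~ ply 3, H at ../##/##/##/## | H00=+1→##/##/##/##/##*
~ ply 4: ##/##/##/##/## is terminal -1 (V); from ../##/#./#./.. depth 9
compare (V): move=-1 vs pass=-1

zugzwang(../##/#./#./.., V) = False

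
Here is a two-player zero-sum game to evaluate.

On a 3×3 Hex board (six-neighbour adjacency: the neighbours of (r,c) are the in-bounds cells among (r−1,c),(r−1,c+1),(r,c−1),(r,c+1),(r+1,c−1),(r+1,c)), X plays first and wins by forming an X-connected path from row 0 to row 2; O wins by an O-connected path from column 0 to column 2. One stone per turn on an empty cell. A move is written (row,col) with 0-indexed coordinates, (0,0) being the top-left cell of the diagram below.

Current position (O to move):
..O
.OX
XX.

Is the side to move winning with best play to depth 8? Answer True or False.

O winning at [..O/.OX/XX.]: True

ply 1, O at ..O/.OX/XX. | (0,0)=+1→O.O/.OX/XX.*; (0,1)=+1→.OO/.OX/XX.; (1,0)=+1→..O/OOX/XX.; (2,2)=-1→..O/.OX/XXO
ply 2, X at O.O/.OX/XX. | (0,1)=-1→OXO/.OX/XX.*; (1,0)=-1→O.O/XOX/XX.; (2,2)=-1→O.O/.OX/XXX
ply 3, O at OXO/.OX/XX. | (1,0)=+1→OXO/OOX/XX.*; (2,2)=-1→OXO/.OX/XXO
ply 4: OXO/OOX/XX. is terminal -1 (X); from ..O/.OX/XX. depth 8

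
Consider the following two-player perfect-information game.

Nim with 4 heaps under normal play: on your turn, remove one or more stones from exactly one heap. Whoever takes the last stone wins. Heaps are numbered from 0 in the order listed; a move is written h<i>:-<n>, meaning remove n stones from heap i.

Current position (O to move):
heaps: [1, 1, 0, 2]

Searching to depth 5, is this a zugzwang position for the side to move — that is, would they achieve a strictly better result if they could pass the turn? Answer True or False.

ply 1, O at (1,1,0,2) | h0:-1=-1→(0,1,0,2); h1:-1=-1→(1,0,0,2); h3:-1=-1→(1,1,0,1); h3:-2=+1→(1,1,0,0)*
ply 2, X at (1,1,0,0) | h0:-1=-1→(0,1,0,0)*; h1:-1=-1→(1,0,0,0)
ply 3, O at (0,1,0,0) | h1:-1=+1→(0,0,0,0)*
ply 4: (0,0,0,0) is terminal -1 (X); from (1,1,0,2) depth 5
if O skipped the turn, X would face:
~ ply 1, X at (1,1,0,2) | h0:-1=-1→(0,1,0,2); h1:-1=-1→(1,0,0,2); h3:-1=-1→(1,1,0,1); h3:-2=+1→(1,1,0,0)*
~ ply 2, O at (1,1,0,0) | h0:-1=-1→(0,1,0,0)*; h1:-1=-1→(1,0,0,0)
~ ply 3, X at (0,1,0,0) | h1:-1=+1→(0,0,0,0)*
~ ply 4: (0,0,0,0) is terminal -1 (O); from (1,1,0,2) depth 5
compare (O): move=+1 vs pass=-1

zugzwang((1,1,0,2), O) = False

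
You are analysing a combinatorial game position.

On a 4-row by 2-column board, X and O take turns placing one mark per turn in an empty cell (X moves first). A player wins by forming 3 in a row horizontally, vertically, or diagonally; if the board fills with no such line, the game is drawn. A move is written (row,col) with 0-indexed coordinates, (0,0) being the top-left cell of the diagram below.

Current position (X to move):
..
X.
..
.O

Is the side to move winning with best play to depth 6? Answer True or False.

ply 1, X at ../X./../.O | (0,0)=+0→X./X./../.O; (0,1)=+0→.X/X./../.O; (1,1)=+0→../XX/../.O; (2,0)=+1→../X./X./.O*; (2,1)=+0→../X./.X/.O; (3,0)=+0→../X./../XO
ply 2, O at ../X./X./.O | (0,0)=-1→O./X./X./.O*; (0,1)=-1→.O/X./X./.O; (1,1)=-1→../XO/X./.O; (2,1)=-1→../X./XO/.O; (3,0)=-1→../X./X./OO
ply 3, X at O./X./X./.O | (0,1)=+0→OX/X./X./.O; (1,1)=+0→O./XX/X./.O; (2,1)=+0→O./X./XX/.O; (3,0)=+1→O./X./X./XO*
ply 4: O./X./X./XO is terminal -1 (O); from ../X./../.O depth 6

X winning at [../X./../.O]: True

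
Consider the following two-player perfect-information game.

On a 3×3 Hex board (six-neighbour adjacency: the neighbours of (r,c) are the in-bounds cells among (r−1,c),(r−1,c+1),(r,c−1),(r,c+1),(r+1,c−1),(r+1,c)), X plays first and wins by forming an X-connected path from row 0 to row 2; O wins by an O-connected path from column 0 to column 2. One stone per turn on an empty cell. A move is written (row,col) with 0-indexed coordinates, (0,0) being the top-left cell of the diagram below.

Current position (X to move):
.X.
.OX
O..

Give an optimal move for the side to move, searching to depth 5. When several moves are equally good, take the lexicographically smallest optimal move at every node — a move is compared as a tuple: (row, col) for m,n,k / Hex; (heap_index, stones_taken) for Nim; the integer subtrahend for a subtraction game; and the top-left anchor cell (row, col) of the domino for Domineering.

X's best at [.X./.OX/O..]: (0,2)

p1 X@[.X./.OX/O..]: (0,0)[XX./.OX/O..]-1 (0,2)[.XX/.OX/O..]+1* (1,0)[.X./XOX/O..]-1 (2,1)[.X./.OX/OX.]-1 (2,2)[.X./.OX/O.X]-1
p2 O@[.XX/.OX/O..]: (0,0)[OXX/.OX/O..]-1* (1,0)[.XX/OOX/O..]-1 (2,1)[.XX/.OX/OO.]-1 (2,2)[.XX/.OX/O.O]-1
p3 X@[OXX/.OX/O..]: (1,0)[OXX/XOX/O..]+1* (2,1)[OXX/.OX/OX.]+1 (2,2)[OXX/.OX/O.X]+1
p4 O@[OXX/XOX/O..]: (2,1)[OXX/XOX/OO.]-1* (2,2)[OXX/XOX/O.O]-1
p5 X@[OXX/XOX/OO.]: (2,2)[OXX/XOX/OOX]+1*
p6 O@[OXX/XOX/OOX] terminal -1; root [.X./.OX/O..] d5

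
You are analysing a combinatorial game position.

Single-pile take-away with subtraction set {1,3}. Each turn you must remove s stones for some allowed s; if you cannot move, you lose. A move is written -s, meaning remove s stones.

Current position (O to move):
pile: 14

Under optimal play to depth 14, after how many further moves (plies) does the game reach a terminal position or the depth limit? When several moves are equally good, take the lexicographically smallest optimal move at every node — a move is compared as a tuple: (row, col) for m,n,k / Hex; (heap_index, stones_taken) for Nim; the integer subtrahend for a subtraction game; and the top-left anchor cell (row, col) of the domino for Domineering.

PV length from [14]: 14 plies

p1 O@[14]: -1[13]-1* -3[11]-1
p2 X@[13]: -1[12]+1* -3[10]+1
p3 O@[12]: -1[11]-1* -3[9]-1
p4 X@[11]: -1[10]+1* -3[8]+1
p5 O@[10]: -1[9]-1* -3[7]-1
p6 X@[9]: -1[8]+1* -3[6]+1
p7 O@[8]: -1[7]-1* -3[5]-1
p8 X@[7]: -1[6]+1* -3[4]+1
p9 O@[6]: -1[5]-1* -3[3]-1
p10 X@[5]: -1[4]+1* -3[2]+1
p11 O@[4]: -1[3]-1* -3[1]-1
p12 X@[3]: -1[2]+1* -3[0]+1
p13 O@[2]: -1[1]-1*
p14 X@[1]: -1[0]+1*
p15 O@[0] terminal -1; root [14] d14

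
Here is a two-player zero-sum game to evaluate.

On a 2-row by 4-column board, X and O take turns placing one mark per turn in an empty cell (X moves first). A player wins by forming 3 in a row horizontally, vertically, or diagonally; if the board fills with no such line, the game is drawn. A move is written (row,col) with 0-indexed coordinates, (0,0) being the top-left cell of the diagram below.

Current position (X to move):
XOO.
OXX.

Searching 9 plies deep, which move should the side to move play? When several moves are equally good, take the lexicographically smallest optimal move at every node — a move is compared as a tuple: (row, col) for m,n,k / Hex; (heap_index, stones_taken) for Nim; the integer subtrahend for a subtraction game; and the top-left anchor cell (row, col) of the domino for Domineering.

X's best at [XOO./OXX.]: (1,3)

[XOO./OXX.] X move#1: (0,3):+0/XOOX/OXX., (1,3):+1/XOO./OXXX*
[XOO./OXXX] end (terminal -1, O#2); searched XOO./OXX. to 9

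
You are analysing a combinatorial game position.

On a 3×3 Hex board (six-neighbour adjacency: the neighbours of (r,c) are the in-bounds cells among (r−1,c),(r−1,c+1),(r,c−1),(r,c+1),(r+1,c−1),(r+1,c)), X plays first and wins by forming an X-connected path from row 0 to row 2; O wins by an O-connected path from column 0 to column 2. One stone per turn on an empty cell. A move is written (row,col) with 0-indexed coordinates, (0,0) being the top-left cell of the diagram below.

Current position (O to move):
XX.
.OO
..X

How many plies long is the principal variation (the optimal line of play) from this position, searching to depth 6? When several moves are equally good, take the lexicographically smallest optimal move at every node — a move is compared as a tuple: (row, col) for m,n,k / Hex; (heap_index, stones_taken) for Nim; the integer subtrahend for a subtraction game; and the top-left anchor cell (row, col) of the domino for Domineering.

ply 1, O at XX./.OO/..X | (0,2)=+1→XXO/.OO/..X*; (1,0)=+1→XX./OOO/..X; (2,0)=+1→XX./.OO/O.X; (2,1)=+1→XX./.OO/.OX
ply 2, X at XXO/.OO/..X | (1,0)=-1→XXO/XOO/..X*; (2,0)=-1→XXO/.OO/X.X; (2,1)=-1→XXO/.OO/.XX
ply 3, O at XXO/XOO/..X | (2,0)=+1→XXO/XOO/O.X*; (2,1)=-1→XXO/XOO/.OX
ply 4: XXO/XOO/O.X is terminal -1 (X); from XX./.OO/..X depth 6

PV length from [XX./.OO/..X]: 3 plies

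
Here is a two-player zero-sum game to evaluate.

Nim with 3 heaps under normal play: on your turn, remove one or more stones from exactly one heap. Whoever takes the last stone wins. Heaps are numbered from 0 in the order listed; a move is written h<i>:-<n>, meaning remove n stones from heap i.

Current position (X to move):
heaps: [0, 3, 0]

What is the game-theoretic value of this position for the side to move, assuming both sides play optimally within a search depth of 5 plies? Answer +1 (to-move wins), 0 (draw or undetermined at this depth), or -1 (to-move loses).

[(0,3,0)] X move#1: h1:-1:-1/(0,2,0), h1:-2:-1/(0,1,0), h1:-3:+1/(0,0,0)*
[(0,0,0)] end (terminal -1, O#2); searched (0,3,0) to 5

value((0,3,0), X) = +1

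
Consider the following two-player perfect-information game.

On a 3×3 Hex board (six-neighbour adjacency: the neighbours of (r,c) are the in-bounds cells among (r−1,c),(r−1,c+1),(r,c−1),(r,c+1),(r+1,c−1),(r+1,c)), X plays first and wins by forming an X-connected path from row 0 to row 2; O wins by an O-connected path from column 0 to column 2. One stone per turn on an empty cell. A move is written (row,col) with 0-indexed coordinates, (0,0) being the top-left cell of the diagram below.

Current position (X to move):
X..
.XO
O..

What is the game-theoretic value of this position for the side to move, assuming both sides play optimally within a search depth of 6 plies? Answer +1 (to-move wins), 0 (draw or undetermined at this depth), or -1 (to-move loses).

value(X../.XO/O.., X) = +1

p1 X@[X../.XO/O..]: (0,1)[XX./.XO/O..]-1 (0,2)[X.X/.XO/O..]-1 (1,0)[X../XXO/O..]-1 (2,1)[X../.XO/OX.]+1* (2,2)[X../.XO/O.X]-1
p2 O@[X../.XO/OX.]: (0,1)[XO./.XO/OX.]-1* (0,2)[X.O/.XO/OX.]-1 (1,0)[X../OXO/OX.]-1 (2,2)[X../.XO/OXO]-1
p3 X@[XO./.XO/OX.]: (0,2)[XOX/.XO/OX.]+1* (1,0)[XO./XXO/OX.]+1 (2,2)[XO./.XO/OXX]+1
p4 O@[XOX/.XO/OX.] terminal -1; root [X../.XO/O..] d6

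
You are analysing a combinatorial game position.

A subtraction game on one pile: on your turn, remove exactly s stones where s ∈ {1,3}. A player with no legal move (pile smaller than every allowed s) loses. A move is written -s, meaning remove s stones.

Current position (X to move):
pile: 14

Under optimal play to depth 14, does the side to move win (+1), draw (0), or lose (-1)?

p1 X@[14]: -1[13]-1* -3[11]-1
p2 O@[13]: -1[12]+1* -3[10]+1
p3 X@[12]: -1[11]-1* -3[9]-1
p4 O@[11]: -1[10]+1* -3[8]+1
p5 X@[10]: -1[9]-1* -3[7]-1
p6 O@[9]: -1[8]+1* -3[6]+1
p7 X@[8]: -1[7]-1* -3[5]-1
p8 O@[7]: -1[6]+1* -3[4]+1
p9 X@[6]: -1[5]-1* -3[3]-1
p10 O@[5]: -1[4]+1* -3[2]+1
p11 X@[4]: -1[3]-1* -3[1]-1
p12 O@[3]: -1[2]+1* -3[0]+1
p13 X@[2]: -1[1]-1*
p14 O@[1]: -1[0]+1*
p15 X@[0] terminal -1; root [14] d14

value(14, X) = -1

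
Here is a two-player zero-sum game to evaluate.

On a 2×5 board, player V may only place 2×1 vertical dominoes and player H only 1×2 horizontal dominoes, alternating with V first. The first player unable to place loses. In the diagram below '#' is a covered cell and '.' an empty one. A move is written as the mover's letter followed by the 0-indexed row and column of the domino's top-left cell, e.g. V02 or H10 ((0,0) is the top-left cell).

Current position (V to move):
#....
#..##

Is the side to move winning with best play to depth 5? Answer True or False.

V winning at [#..../#..##]: True

p1 V@[#..../#..##]: V01[##.../##.##]-1 V02[#.#../#.###]+1*
p2 H@[#.#../#.###]: H03[#.###/#.###]-1*
p3 V@[#.###/#.###]: V01[#####/#####]+1*
p4 H@[#####/#####] terminal -1; root [#..../#..##] d5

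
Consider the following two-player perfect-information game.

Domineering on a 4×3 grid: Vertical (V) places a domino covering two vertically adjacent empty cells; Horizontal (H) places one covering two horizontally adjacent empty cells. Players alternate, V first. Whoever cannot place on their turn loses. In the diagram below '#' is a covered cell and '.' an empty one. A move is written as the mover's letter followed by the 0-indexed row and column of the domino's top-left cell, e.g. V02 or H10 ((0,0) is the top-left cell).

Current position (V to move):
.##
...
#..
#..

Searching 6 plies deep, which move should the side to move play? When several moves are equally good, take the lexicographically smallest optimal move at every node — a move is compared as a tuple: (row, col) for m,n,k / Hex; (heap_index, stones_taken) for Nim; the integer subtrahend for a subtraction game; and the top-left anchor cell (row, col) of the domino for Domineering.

V's best at [.##/.../#../#..]: V11

ply 1, V at .##/.../#../#.. | V00=-1→###/#../#../#..; V11=+1→.##/.#./##./#..*; V12=+1→.##/..#/#.#/#..; V21=+1→.##/.../##./##.; V22=+1→.##/.../#.#/#.#
ply 2, H at .##/.#./##./#.. | H31=-1→.##/.#./##./###*
ply 3, V at .##/.#./##./### | V00=+1→###/##./##./###*; V12=+1→.##/.##/###/###
ply 4: ###/##./##./### is terminal -1 (H); from .##/.../#../#.. depth 6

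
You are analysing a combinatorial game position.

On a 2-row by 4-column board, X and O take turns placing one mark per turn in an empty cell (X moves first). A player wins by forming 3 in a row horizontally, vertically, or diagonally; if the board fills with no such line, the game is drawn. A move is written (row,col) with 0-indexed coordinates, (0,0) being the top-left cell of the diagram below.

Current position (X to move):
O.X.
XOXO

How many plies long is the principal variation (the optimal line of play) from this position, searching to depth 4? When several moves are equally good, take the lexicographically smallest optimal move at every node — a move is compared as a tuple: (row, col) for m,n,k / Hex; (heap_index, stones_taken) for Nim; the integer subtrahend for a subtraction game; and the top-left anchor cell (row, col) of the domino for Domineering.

ply 1, X at O.X./XOXO | (0,1)=+0→OXX./XOXO*; (0,3)=+0→O.XX/XOXO
ply 2, O at OXX./XOXO | (0,3)=+0→OXXO/XOXO*
ply 3: OXXO/XOXO is terminal +0 (X); from O.X./XOXO depth 4

PV length from [O.X./XOXO]: 2 plies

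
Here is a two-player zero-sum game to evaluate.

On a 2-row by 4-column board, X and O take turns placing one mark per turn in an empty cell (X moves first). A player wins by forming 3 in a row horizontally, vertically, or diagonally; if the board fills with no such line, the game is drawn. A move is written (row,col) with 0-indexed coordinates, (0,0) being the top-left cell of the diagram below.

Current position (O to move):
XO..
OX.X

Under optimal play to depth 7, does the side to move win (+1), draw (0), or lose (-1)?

value(XO../OX.X, O) = 0

p1 O@[XO../OX.X]: (0,2)[XOO./OX.X]-1 (0,3)[XO.O/OX.X]-1 (1,2)[XO../OXOX]+0*
p2 X@[XO../OXOX]: (0,2)[XOX./OXOX]+0* (0,3)[XO.X/OXOX]+0
p3 O@[XOX./OXOX]: (0,3)[XOXO/OXOX]+0*
p4 X@[XOXO/OXOX] terminal +0; root [XO../OX.X] d7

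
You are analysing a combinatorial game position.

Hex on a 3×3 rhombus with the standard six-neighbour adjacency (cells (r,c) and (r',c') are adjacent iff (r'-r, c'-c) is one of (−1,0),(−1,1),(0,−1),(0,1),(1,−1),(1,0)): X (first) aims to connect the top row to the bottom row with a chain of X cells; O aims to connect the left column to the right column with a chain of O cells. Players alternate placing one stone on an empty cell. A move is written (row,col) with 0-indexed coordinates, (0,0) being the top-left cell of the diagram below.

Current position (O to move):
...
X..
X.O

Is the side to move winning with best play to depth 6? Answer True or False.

O winning at [.../X../X.O]: False

p1 O@[.../X../X.O]: (0,0)[O../X../X.O]-1* (0,1)[.O./X../X.O]-1 (0,2)[..O/X../X.O]-1 (1,1)[.../XO./X.O]-1 (1,2)[.../X.O/X.O]-1 (2,1)[.../X../XOO]-1
p2 X@[O../X../X.O]: (0,1)[OX./X../X.O]+1* (0,2)[O.X/X../X.O]+1 (1,1)[O../XX./X.O]+1 (1,2)[O../X.X/X.O]+1 (2,1)[O../X../XXO]+1
p3 O@[OX./X../X.O] terminal -1; root [.../X../X.O] d6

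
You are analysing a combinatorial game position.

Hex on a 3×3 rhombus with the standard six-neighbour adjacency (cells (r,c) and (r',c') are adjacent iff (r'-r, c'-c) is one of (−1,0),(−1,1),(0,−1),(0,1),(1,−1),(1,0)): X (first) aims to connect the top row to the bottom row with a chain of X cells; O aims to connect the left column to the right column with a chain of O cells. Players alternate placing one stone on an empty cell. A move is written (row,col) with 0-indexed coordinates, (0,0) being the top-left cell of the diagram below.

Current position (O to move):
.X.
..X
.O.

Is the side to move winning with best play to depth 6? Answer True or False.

O winning at [.X./..X/.O.]: True

p1 O@[.X./..X/.O.]: (0,0)[OX./..X/.O.]-1 (0,2)[.XO/..X/.O.]-1 (1,0)[.X./O.X/.O.]-1 (1,1)[.X./.OX/.O.]+1* (2,0)[.X./..X/OO.]-1 (2,2)[.X./..X/.OO]-1
p2 X@[.X./.OX/.O.]: (0,0)[XX./.OX/.O.]-1* (0,2)[.XX/.OX/.O.]-1 (1,0)[.X./XOX/.O.]-1 (2,0)[.X./.OX/XO.]-1 (2,2)[.X./.OX/.OX]-1
p3 O@[XX./.OX/.O.]: (0,2)[XXO/.OX/.O.]+1* (1,0)[XX./OOX/.O.]+1 (2,0)[XX./.OX/OO.]+1 (2,2)[XX./.OX/.OO]+1
p4 X@[XXO/.OX/.O.]: (1,0)[XXO/XOX/.O.]-1* (2,0)[XXO/.OX/XO.]-1 (2,2)[XXO/.OX/.OX]-1
p5 O@[XXO/XOX/.O.]: (2,0)[XXO/XOX/OO.]+1* (2,2)[XXO/XOX/.OO]-1
p6 X@[XXO/XOX/OO.] terminal -1; root [.X./..X/.O.] d6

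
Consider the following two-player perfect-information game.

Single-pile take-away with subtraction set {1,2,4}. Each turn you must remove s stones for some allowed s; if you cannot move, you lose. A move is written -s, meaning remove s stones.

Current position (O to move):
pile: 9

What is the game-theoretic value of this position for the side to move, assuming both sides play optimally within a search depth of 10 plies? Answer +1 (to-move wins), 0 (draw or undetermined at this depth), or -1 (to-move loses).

value(9, O) = -1

ply 1, O at 9 | -1=-1→8*; -2=-1→7; -4=-1→5
ply 2, X at 8 | -1=-1→7; -2=+1→6*; -4=-1→4
ply 3, O at 6 | -1=-1→5*; -2=-1→4; -4=-1→2
ply 4, X at 5 | -1=-1→4; -2=+1→3*; -4=-1→1
ply 5, O at 3 | -1=-1→2*; -2=-1→1
ply 6, X at 2 | -1=-1→1; -2=+1→0*
ply 7: 0 is terminal -1 (O); from 9 depth 10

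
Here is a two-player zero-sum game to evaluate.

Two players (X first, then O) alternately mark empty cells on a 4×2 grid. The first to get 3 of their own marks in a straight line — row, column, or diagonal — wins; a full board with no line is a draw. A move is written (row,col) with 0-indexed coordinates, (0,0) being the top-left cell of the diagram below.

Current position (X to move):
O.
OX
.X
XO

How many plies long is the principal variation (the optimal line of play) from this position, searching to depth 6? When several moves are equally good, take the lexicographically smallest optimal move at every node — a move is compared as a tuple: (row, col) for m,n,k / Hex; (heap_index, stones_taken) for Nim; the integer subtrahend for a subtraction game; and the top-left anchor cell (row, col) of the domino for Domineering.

PV length from [O./OX/.X/XO]: 1 ply

p1 X@[O./OX/.X/XO]: (0,1)[OX/OX/.X/XO]+1* (2,0)[O./OX/XX/XO]+0
p2 O@[OX/OX/.X/XO] terminal -1; root [O./OX/.X/XO] d6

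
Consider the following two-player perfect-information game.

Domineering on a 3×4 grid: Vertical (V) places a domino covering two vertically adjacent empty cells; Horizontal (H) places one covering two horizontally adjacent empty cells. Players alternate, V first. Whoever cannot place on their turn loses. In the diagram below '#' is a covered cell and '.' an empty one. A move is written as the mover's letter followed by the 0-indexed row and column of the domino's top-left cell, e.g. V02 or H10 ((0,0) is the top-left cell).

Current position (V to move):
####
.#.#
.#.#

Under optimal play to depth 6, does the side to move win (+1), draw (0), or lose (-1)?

[####/.#.#/.#.#] V move#1: V10:+1/####/##.#/##.#*, V12:+1/####/.###/.###
[####/##.#/##.#] end (terminal -1, H#2); searched ####/.#.#/.#.# to 6

value(####/.#.#/.#.#, V) = +1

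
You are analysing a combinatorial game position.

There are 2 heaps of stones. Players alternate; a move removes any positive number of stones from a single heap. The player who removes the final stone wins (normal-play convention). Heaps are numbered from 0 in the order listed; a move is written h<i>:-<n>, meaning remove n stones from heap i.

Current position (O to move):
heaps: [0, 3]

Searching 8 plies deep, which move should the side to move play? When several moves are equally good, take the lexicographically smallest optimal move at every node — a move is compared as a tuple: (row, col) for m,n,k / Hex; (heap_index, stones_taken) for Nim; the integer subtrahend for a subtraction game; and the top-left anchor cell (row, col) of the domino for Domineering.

O's best at [(0,3)]: h1:-3

ply 1, O at (0,3) | h1:-1=-1→(0,2); h1:-2=-1→(0,1); h1:-3=+1→(0,0)*
ply 2: (0,0) is terminal -1 (X); from (0,3) depth 8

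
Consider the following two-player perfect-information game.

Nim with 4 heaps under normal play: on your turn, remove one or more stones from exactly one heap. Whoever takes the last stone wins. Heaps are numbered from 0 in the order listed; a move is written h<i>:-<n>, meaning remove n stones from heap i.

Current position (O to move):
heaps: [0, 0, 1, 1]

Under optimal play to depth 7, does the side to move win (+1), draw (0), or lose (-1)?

value((0,0,1,1), O) = -1

[(0,0,1,1)] O move#1: h2:-1:-1/(0,0,0,1)*, h3:-1:-1/(0,0,1,0)
[(0,0,0,1)] X move#2: h3:-1:+1/(0,0,0,0)*
[(0,0,0,0)] end (terminal -1, O#3); searched (0,0,1,1) to 7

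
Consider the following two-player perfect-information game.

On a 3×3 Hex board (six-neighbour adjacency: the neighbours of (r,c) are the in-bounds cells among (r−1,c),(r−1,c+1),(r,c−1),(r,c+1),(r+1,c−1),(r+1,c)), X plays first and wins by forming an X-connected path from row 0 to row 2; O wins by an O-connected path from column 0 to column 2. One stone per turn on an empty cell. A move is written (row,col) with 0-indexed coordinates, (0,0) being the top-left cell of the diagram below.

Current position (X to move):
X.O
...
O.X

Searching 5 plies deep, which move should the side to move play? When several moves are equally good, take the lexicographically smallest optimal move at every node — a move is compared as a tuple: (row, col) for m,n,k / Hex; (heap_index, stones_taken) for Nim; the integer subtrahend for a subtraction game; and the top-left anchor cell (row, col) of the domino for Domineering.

[X.O/.../O.X] X move#1: (0,1):-1/XXO/.../O.X, (1,0):-1/X.O/X../O.X, (1,1):+1/X.O/.X./O.X*, (1,2):-1/X.O/..X/O.X, (2,1):-1/X.O/.../OXX
[X.O/.X./O.X] O move#2: (0,1):-1/XOO/.X./O.X*, (1,0):-1/X.O/OX./O.X, (1,2):-1/X.O/.XO/O.X, (2,1):-1/X.O/.X./OOX
[XOO/.X./O.X] X move#3: (1,0):+1/XOO/XX./O.X*, (1,2):-1/XOO/.XX/O.X, (2,1):-1/XOO/.X./OXX
[XOO/XX./O.X] O move#4: (1,2):-1/XOO/XXO/O.X*, (2,1):-1/XOO/XX./OOX
[XOO/XXO/O.X] X move#5: (2,1):+1/XOO/XXO/OXX*
[XOO/XXO/OXX] end (terminal -1, O#6); searched X.O/.../O.X to 5

X's best at [X.O/.../O.X]: (1,1)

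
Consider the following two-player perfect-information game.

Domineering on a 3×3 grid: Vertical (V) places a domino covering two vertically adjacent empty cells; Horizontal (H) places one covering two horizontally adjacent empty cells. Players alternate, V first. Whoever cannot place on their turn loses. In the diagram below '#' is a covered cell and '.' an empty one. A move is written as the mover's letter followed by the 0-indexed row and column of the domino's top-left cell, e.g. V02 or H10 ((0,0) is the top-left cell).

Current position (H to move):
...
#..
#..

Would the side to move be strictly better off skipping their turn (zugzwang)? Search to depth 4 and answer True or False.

ply 1, H at .../#../#.. | H00=-1→##./#../#..; H01=-1→.##/#../#..; H11=+1→.../###/#..*; H21=-1→.../#../###
ply 2: .../###/#.. is terminal -1 (V); from .../#../#.. depth 4
pass branch (V moves first from the same position):
  | ply 1, V at .../#../#.. | V01=+1→.#./##./#..*; V02=+1→..#/#.#/#..; V11=+1→.../##./##.; V12=+1→.../#.#/#.#
  | ply 2, H at .#./##./#.. | H21=-1→.#./##./###*
  | ply 3, V at .#./##./### | V02=+1→.##/###/###*
  | ply 4: .##/###/### is terminal -1 (H); from .../#../#.. depth 4
H moving scores +1; H passing scores -1

zugzwang(.../#../#.., H) = False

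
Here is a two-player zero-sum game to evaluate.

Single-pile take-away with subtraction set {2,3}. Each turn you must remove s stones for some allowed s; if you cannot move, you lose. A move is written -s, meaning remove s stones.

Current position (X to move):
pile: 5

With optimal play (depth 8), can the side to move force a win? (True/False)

p1 X@[5]: -2[3]-1* -3[2]-1
p2 O@[3]: -2[1]+1* -3[0]+1
p3 X@[1] terminal -1; root [5] d8

X winning at [5]: False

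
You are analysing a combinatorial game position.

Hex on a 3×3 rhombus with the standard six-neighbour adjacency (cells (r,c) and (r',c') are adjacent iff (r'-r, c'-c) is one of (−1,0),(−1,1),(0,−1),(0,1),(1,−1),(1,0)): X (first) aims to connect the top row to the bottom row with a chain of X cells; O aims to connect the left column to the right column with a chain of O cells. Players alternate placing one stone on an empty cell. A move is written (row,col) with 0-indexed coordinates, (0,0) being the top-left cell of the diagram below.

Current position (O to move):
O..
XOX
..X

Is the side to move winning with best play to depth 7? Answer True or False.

[O../XOX/..X] O move#1: (0,1):-1/OO./XOX/..X, (0,2):+1/O.O/XOX/..X*, (2,0):-1/O../XOX/O.X, (2,1):-1/O../XOX/.OX
[O.O/XOX/..X] X move#2: (0,1):-1/OXO/XOX/..X*, (2,0):-1/O.O/XOX/X.X, (2,1):-1/O.O/XOX/.XX
[OXO/XOX/..X] O move#3: (2,0):+1/OXO/XOX/O.X*, (2,1):-1/OXO/XOX/.OX
[OXO/XOX/O.X] end (terminal -1, X#4); searched O../XOX/..X to 7

O winning at [O../XOX/..X]: True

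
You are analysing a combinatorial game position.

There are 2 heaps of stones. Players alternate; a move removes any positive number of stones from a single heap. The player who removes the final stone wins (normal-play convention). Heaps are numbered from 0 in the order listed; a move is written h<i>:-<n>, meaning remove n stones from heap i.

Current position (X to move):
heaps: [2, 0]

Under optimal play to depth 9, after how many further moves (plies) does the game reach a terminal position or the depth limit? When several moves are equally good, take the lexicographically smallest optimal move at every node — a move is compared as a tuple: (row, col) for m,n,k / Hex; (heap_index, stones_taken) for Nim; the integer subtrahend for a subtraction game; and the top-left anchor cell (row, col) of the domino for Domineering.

PV length from [(2,0)]: 1 ply

[(2,0)] X move#1: h0:-1:-1/(1,0), h0:-2:+1/(0,0)*
[(0,0)] end (terminal -1, O#2); searched (2,0) to 9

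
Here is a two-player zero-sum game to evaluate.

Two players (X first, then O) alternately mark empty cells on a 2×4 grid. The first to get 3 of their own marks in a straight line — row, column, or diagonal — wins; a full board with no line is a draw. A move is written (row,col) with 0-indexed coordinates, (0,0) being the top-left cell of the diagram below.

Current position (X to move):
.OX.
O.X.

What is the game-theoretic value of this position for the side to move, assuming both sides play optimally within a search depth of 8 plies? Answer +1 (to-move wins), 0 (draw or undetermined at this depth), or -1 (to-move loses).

p1 X@[.OX./O.X.]: (0,0)[XOX./O.X.]+0* (0,3)[.OXX/O.X.]+0 (1,1)[.OX./OXX.]+0 (1,3)[.OX./O.XX]+0
p2 O@[XOX./O.X.]: (0,3)[XOXO/O.X.]+0* (1,1)[XOX./OOX.]+0 (1,3)[XOX./O.XO]+0
p3 X@[XOXO/O.X.]: (1,1)[XOXO/OXX.]+0* (1,3)[XOXO/O.XX]+0
p4 O@[XOXO/OXX.]: (1,3)[XOXO/OXXO]+0*
p5 X@[XOXO/OXXO] terminal +0; root [.OX./O.X.] d8

value(.OX./O.X., X) = 0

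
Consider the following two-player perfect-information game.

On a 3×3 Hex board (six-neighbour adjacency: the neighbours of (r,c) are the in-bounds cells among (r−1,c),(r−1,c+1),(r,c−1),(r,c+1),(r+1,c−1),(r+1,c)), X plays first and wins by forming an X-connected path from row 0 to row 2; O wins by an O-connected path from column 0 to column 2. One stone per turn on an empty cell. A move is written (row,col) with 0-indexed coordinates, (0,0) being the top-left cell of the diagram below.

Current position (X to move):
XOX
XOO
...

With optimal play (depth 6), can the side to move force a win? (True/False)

ply 1, X at XOX/XOO/... | (2,0)=+1→XOX/XOO/X..*; (2,1)=-1→XOX/XOO/.X.; (2,2)=-1→XOX/XOO/..X
ply 2: XOX/XOO/X.. is terminal -1 (O); from XOX/XOO/... depth 6

X winning at [XOX/XOO/...]: True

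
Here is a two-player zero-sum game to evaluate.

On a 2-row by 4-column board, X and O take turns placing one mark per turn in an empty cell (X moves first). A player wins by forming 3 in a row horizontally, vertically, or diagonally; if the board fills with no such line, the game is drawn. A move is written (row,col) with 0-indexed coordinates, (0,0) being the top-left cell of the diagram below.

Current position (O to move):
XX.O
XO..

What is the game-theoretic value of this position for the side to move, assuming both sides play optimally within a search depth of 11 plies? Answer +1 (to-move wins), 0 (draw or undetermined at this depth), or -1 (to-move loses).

value(XX.O/XO.., O) = 0

p1 O@[XX.O/XO..]: (0,2)[XXOO/XO..]+0* (1,2)[XX.O/XOO.]-1 (1,3)[XX.O/XO.O]-1
p2 X@[XXOO/XO..]: (1,2)[XXOO/XOX.]+0* (1,3)[XXOO/XO.X]+0
p3 O@[XXOO/XOX.]: (1,3)[XXOO/XOXO]+0*
p4 X@[XXOO/XOXO] terminal +0; root [XX.O/XO..] d11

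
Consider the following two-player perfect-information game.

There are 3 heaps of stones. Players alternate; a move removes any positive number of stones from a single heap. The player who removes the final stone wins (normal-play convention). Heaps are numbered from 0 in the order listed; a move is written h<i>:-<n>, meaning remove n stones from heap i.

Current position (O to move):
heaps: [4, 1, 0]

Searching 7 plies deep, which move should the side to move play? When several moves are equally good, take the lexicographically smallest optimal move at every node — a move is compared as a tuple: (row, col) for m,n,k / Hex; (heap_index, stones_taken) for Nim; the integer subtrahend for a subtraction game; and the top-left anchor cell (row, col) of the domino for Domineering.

O's best at [(4,1,0)]: h0:-3

ply 1, O at (4,1,0) | h0:-1=-1→(3,1,0); h0:-2=-1→(2,1,0); h0:-3=+1→(1,1,0)*; h0:-4=-1→(0,1,0); h1:-1=-1→(4,0,0)
ply 2, X at (1,1,0) | h0:-1=-1→(0,1,0)*; h1:-1=-1→(1,0,0)
ply 3, O at (0,1,0) | h1:-1=+1→(0,0,0)*
ply 4: (0,0,0) is terminal -1 (X); from (4,1,0) depth 7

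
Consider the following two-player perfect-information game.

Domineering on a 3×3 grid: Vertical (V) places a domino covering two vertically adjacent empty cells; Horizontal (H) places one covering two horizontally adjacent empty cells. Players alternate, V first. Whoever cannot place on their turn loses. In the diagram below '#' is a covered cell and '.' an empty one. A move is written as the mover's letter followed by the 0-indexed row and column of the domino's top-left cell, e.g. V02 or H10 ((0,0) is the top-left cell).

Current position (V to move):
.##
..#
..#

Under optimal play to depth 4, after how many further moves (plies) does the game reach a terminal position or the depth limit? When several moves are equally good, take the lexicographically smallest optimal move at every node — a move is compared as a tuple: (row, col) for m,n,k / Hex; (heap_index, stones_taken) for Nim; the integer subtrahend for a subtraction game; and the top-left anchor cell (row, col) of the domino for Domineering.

[.##/..#/..#] V move#1: V00:-1/###/#.#/..#, V10:+1/.##/#.#/#.#*, V11:+1/.##/.##/.##
[.##/#.#/#.#] end (terminal -1, H#2); searched .##/..#/..# to 4

PV length from [.##/..#/..#]: 1 ply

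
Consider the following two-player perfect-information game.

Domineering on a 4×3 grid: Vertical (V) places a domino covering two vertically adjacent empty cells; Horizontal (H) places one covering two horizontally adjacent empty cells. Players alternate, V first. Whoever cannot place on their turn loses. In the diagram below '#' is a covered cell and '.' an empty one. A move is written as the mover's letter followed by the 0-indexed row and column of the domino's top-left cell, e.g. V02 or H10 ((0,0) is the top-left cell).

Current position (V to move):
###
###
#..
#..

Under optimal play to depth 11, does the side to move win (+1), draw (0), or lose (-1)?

p1 V@[###/###/#../#..]: V21[###/###/##./##.]+1* V22[###/###/#.#/#.#]+1
p2 H@[###/###/##./##.] terminal -1; root [###/###/#../#..] d11

value(###/###/#../#.., V) = +1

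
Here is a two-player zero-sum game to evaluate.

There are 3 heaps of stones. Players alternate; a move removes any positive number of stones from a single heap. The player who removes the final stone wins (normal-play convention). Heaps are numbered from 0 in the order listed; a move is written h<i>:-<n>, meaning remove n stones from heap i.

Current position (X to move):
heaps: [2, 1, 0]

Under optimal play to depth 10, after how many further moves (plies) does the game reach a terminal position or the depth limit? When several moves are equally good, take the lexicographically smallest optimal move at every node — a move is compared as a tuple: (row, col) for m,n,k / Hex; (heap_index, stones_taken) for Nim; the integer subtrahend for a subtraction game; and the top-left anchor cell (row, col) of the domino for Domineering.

[(2,1,0)] X move#1: h0:-1:+1/(1,1,0)*, h0:-2:-1/(0,1,0), h1:-1:-1/(2,0,0)
[(1,1,0)] O move#2: h0:-1:-1/(0,1,0)*, h1:-1:-1/(1,0,0)
[(0,1,0)] X move#3: h1:-1:+1/(0,0,0)*
[(0,0,0)] end (terminal -1, O#4); searched (2,1,0) to 10

PV length from [(2,1,0)]: 3 plies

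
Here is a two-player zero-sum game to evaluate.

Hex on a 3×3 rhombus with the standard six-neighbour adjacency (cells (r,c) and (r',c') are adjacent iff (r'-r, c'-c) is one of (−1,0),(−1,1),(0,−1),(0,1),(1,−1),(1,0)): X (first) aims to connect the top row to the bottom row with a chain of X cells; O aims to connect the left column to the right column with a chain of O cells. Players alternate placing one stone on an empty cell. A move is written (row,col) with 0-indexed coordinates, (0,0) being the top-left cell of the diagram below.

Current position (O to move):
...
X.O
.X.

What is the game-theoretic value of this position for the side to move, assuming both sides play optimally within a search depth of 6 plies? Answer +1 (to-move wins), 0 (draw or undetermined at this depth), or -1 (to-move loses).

value(.../X.O/.X., O) = -1

[.../X.O/.X.] O move#1: (0,0):-1/O../X.O/.X.*, (0,1):-1/.O./X.O/.X., (0,2):-1/..O/X.O/.X., (1,1):-1/.../XOO/.X., (2,0):-1/.../X.O/OX., (2,2):-1/.../X.O/.XO
[O../X.O/.X.] X move#2: (0,1):+1/OX./X.O/.X.*, (0,2):-1/O.X/X.O/.X., (1,1):+1/O../XXO/.X., (2,0):-1/O../X.O/XX., (2,2):-1/O../X.O/.XX
[OX./X.O/.X.] O move#3: (0,2):-1/OXO/X.O/.X.*, (1,1):-1/OX./XOO/.X., (2,0):-1/OX./X.O/OX., (2,2):-1/OX./X.O/.XO
[OXO/X.O/.X.] X move#4: (1,1):+1/OXO/XXO/.X.*, (2,0):+1/OXO/X.O/XX., (2,2):+1/OXO/X.O/.XX
[OXO/XXO/.X.] end (terminal -1, O#5); searched .../X.O/.X. to 6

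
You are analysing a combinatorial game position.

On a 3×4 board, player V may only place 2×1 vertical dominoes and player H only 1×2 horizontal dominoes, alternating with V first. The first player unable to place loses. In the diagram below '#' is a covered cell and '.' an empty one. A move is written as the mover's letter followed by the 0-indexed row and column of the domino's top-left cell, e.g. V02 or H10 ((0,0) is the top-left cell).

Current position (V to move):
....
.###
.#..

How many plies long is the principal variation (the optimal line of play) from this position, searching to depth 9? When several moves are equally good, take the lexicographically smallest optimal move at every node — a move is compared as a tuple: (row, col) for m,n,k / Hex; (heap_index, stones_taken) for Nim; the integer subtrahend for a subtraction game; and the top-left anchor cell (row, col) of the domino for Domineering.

p1 V@[..../.###/.#..]: V00[#.../####/.#..]-1* V10[..../####/##..]-1
p2 H@[#.../####/.#..]: H01[###./####/.#..]+1* H02[#.##/####/.#..]+1 H22[#.../####/.###]+1
p3 V@[###./####/.#..] terminal -1; root [..../.###/.#..] d9

PV length from [..../.###/.#..]: 2 plies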